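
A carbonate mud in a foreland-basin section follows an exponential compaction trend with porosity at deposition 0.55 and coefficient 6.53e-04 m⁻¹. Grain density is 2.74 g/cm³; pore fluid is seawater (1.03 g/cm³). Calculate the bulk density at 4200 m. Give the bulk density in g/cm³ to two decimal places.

2.68 g/cm³

Working in km (1 km = 1000 m; c in km⁻¹ = c in m⁻¹ × 1000):
Porosity at depth: n = 0.55·exp(−0.653×4.2) = 0.55×0.0644 = 0.0354
Bulk density: ρ_b = (1−n)ρ_g + n·ρ_f = 0.9646×2.74 + 0.0354×1.03
       = 2.643 + 0.036 = 2.679 g/cm³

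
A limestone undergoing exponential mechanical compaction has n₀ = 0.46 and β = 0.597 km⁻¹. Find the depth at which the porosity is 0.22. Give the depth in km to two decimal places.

1.24 km

Invert Athy's law: d = ln(n₀/n) / β
d = ln(0.46/0.22) / 0.597 = ln(2.091) / 0.597 = 0.7376 / 0.597 = 1.236 km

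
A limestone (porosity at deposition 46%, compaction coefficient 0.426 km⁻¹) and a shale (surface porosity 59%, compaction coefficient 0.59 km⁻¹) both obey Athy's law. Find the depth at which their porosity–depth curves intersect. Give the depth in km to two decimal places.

1.52 km

Set φ₀ₐ e^(−cₐz) = φ₀ᵦ e^(−cᵦz) ⇒ ln(φ₀ₐ/φ₀ᵦ) = (cₐ − cᵦ)·z
z = ln(0.46/0.59) / (0.426 − 0.59) = -0.2489 / -0.164 = 1.518 km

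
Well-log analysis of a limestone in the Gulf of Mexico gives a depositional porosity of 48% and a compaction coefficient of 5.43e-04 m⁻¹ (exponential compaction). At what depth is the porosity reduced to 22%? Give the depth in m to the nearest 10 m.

Working in km (1 km = 1000 m; c in km⁻¹ = c in m⁻¹ × 1000):
Invert Athy's law: Z = ln(n₀/n) / c
Z = ln(0.48/0.22) / 0.543 = ln(2.182) / 0.543 = 0.7802 / 0.543 = 1.437 km

1440 m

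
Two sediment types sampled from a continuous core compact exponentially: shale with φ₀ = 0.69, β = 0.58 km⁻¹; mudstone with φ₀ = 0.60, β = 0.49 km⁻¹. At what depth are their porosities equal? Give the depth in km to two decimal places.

1.55 km

Set φ₀ₐ e^(−βₐz) = φ₀ᵦ e^(−βᵦz) ⇒ ln(φ₀ₐ/φ₀ᵦ) = (βₐ − βᵦ)·z
z = ln(0.69/0.6) / (0.58 − 0.49) = 0.1398 / 0.09 = 1.553 km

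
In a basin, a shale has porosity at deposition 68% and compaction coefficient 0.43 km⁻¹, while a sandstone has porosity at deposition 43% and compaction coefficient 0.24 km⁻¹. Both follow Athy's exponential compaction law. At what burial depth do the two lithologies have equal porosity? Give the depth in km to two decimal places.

Set n₀ₐ e^(−cₐd) = n₀ᵦ e^(−cᵦd) ⇒ ln(n₀ₐ/n₀ᵦ) = (cₐ − cᵦ)·d
d = ln(0.68/0.43) / (0.43 − 0.24) = 0.4583 / 0.19 = 2.412 km

2.41 km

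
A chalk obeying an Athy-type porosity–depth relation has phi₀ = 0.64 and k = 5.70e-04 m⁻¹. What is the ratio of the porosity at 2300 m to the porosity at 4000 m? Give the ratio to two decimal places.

Working in km (1 km = 1000 m; k in km⁻¹ = k in m⁻¹ × 1000):
phi(d₁)/phi(d₂) = e^(−k·d₁)/e^(−k·d₂) = e^{k(d₂−d₁)}
= exp(0.57 × 1.7) = exp(0.969) = 2.6353

2.64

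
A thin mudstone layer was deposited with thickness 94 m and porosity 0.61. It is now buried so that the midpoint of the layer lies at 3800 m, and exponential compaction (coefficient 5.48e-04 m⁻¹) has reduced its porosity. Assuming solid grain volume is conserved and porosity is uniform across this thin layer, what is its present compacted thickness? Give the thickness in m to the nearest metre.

Working in km (1 km = 1000 m; k in km⁻¹ = k in m⁻¹ × 1000):
Porosity at 3.8 km: φ = 0.61·exp(−0.548×3.8) = 0.0760
Solid-volume conservation: h(1−φ) = h₀(1−φ₀) ⇒ h = h₀·(1−φ₀)/(1−φ)
h = 0.094 × (1 − 0.61)/(1 − 0.0760) = 0.094 × 0.4221 = 0.0397 km

40 m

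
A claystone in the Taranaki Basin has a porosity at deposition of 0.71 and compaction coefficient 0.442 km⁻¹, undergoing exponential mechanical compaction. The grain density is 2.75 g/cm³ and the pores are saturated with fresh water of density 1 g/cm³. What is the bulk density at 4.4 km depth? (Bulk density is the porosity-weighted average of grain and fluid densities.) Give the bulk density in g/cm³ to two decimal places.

Porosity at depth: n = 0.71·exp(−0.442×4.4) = 0.71×0.1430 = 0.1015
Bulk density: ρ_b = (1−n)ρ_g + n·ρ_f = 0.8985×2.75 + 0.1015×1
       = 2.471 + 0.102 = 2.572 g/cm³

2.57 g/cm³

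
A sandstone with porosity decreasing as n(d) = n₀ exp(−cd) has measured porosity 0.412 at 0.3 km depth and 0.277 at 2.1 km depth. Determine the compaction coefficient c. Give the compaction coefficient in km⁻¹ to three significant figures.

Athy: n(d) = n₀ e^(−cd) ⇒ n₁/n₂ = e^{c(d₂−d₁)} ⇒ c = ln(n₁/n₂)/(d₂−d₁)
c = ln(0.412/0.277) / (2.1 − 0.3) = ln(1.487) / 1.8 = 0.3970 / 1.8 = 0.2206 km⁻¹

0.221 km⁻¹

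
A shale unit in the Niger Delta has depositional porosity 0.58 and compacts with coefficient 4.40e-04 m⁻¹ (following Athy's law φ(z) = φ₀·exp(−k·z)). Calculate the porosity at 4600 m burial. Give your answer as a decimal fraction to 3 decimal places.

0.077

Working in km (1 km = 1000 m; k in km⁻¹ = k in m⁻¹ × 1000):
φ = φ₀·exp(−k·z) = 0.58 × exp(−0.44 × 4.6) = 0.58 × exp(−2.024)
  = 0.58 × 0.1321 = 0.0766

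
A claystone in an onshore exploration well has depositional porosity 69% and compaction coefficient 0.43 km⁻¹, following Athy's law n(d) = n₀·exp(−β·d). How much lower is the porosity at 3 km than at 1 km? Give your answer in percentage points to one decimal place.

n(1) = 0.69·e^(−0.43×1) = 0.4489
n(3) = 0.69·e^(−0.43×3) = 0.1899
Δn = 0.4489 − 0.1899 = 0.2589

25.9 percentage points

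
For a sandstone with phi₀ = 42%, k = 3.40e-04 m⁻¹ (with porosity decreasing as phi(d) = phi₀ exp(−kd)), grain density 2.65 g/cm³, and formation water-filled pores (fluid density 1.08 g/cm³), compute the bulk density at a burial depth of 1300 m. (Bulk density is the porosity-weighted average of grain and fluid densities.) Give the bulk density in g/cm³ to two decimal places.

Working in km (1 km = 1000 m; k in km⁻¹ = k in m⁻¹ × 1000):
Porosity at depth: phi = 0.42·exp(−0.34×1.3) = 0.42×0.6427 = 0.2700
Bulk density: ρ_b = (1−phi)ρ_g + phi·ρ_f = 0.7300×2.65 + 0.2700×1.08
       = 1.935 + 0.292 = 2.226 g/cm³

2.23 g/cm³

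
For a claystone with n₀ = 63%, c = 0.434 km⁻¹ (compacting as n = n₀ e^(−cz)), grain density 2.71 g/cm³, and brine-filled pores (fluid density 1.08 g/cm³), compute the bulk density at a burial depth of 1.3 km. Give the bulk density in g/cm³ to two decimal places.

Porosity at depth: n = 0.63·exp(−0.434×1.3) = 0.63×0.5688 = 0.3584
Bulk density: ρ_b = (1−n)ρ_g + n·ρ_f = 0.6416×2.71 + 0.3584×1.08
       = 1.739 + 0.387 = 2.126 g/cm³

2.13 g/cm³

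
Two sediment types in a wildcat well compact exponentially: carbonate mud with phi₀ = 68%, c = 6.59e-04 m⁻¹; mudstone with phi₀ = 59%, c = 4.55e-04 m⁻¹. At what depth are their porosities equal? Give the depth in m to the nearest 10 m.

700 m

Working in km (1 km = 1000 m; c in km⁻¹ = c in m⁻¹ × 1000):
Set phi₀ₐ e^(−cₐd) = phi₀ᵦ e^(−cᵦd) ⇒ ln(phi₀ₐ/phi₀ᵦ) = (cₐ − cᵦ)·d
d = ln(0.68/0.59) / (0.659 − 0.455) = 0.1420 / 0.204 = 0.696 km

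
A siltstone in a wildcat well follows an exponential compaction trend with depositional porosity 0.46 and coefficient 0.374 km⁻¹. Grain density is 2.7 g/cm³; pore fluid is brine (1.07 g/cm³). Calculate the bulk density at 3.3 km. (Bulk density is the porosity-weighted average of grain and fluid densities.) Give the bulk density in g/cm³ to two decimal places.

2.48 g/cm³

Porosity at depth: n = 0.46·exp(−0.374×3.3) = 0.46×0.2911 = 0.1339
Bulk density: ρ_b = (1−n)ρ_g + n·ρ_f = 0.8661×2.7 + 0.1339×1.07
       = 2.338 + 0.143 = 2.482 g/cm³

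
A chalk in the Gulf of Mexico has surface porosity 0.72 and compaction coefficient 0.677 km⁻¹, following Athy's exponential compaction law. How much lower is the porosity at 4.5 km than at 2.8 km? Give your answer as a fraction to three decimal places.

phi(2.8) = 0.72·e^(−0.677×2.8) = 0.1082
phi(4.5) = 0.72·e^(−0.677×4.5) = 0.0342
Δphi = 0.1082 − 0.0342 = 0.0739

0.074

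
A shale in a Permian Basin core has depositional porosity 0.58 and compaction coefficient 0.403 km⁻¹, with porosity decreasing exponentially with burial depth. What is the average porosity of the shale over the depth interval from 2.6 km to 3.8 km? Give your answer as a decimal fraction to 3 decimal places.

⟨phi⟩ = (1/(d₂−d₁)) ∫ phi₀ e^(−kd) dd = phi₀·(e^(−k·d₁) − e^(−k·d₂)) / (k·(d₂−d₁))
e^(−0.403×2.6) = 0.3507; e^(−0.403×3.8) = 0.2162
⟨phi⟩ = 0.58 × (0.3507 − 0.2162) / (0.403 × 1.2) = 0.58 × 0.2781 = 0.1613

0.161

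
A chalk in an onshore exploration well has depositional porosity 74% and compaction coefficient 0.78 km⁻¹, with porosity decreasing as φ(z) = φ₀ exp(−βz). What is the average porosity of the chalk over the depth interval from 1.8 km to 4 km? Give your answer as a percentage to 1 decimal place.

⟨φ⟩ = (1/(z₂−z₁)) ∫ φ₀ e^(−βz) dz = φ₀·(e^(−β·z₁) − e^(−β·z₂)) / (β·(z₂−z₁))
e^(−0.78×1.8) = 0.2456; e^(−0.78×4) = 0.0442
⟨φ⟩ = 0.74 × (0.2456 − 0.0442) / (0.78 × 2.2) = 0.74 × 0.1174 = 0.0869

8.7%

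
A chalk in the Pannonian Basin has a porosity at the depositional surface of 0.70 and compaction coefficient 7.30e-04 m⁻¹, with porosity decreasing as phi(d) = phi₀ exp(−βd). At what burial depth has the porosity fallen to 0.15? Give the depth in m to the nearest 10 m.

2110 m

Working in km (1 km = 1000 m; β in km⁻¹ = β in m⁻¹ × 1000):
Invert Athy's law: d = ln(phi₀/phi) / β
d = ln(0.7/0.15) / 0.73 = ln(4.667) / 0.73 = 1.5404 / 0.73 = 2.110 km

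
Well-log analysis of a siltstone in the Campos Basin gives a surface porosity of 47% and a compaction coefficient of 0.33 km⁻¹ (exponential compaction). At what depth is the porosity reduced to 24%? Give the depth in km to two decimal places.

2.04 km

Invert Athy's law: d = ln(φ₀/φ) / k
d = ln(0.47/0.24) / 0.33 = ln(1.958) / 0.33 = 0.6721 / 0.33 = 2.037 km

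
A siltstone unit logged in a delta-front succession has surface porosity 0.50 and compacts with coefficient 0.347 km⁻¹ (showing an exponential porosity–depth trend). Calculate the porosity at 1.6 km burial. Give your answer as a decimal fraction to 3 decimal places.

0.287

φ = φ₀·exp(−k·Z) = 0.5 × exp(−0.347 × 1.6) = 0.5 × exp(−0.5552)
  = 0.5 × 0.5740 = 0.2870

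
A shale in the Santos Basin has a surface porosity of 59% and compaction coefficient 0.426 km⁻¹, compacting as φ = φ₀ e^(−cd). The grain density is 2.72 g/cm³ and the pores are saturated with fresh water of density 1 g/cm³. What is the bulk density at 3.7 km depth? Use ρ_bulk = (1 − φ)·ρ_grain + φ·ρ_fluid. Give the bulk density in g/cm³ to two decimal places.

Porosity at depth: φ = 0.59·exp(−0.426×3.7) = 0.59×0.2068 = 0.1220
Bulk density: ρ_b = (1−φ)ρ_g + φ·ρ_f = 0.8780×2.72 + 0.1220×1
       = 2.388 + 0.122 = 2.510 g/cm³

2.51 g/cm³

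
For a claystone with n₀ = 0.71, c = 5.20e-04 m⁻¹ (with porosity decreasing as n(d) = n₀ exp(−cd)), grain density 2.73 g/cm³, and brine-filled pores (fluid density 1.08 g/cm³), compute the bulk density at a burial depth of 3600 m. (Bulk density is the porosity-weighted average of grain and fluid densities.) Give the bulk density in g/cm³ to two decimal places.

Working in km (1 km = 1000 m; c in km⁻¹ = c in m⁻¹ × 1000):
Porosity at depth: n = 0.71·exp(−0.52×3.6) = 0.71×0.1538 = 0.1092
Bulk density: ρ_b = (1−n)ρ_g + n·ρ_f = 0.8908×2.73 + 0.1092×1.08
       = 2.432 + 0.118 = 2.550 g/cm³

2.55 g/cm³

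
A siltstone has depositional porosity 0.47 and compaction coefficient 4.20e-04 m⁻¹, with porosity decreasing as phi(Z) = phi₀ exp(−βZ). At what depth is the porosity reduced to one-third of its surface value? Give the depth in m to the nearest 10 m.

2620 m

Working in km (1 km = 1000 m; β in km⁻¹ = β in m⁻¹ × 1000):
phi/phi₀ = 1/3 ⇒ exp(−β·Z) = 1/3 ⇒ Z = ln(3) / β
Z = 1.0986 / 0.42 = 2.616 km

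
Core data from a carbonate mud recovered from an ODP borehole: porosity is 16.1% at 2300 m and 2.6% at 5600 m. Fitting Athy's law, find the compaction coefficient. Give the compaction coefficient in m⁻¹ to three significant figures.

0.000553 m⁻¹

Working in km (1 km = 1000 m; k in km⁻¹ = k in m⁻¹ × 1000):
Athy: φ(z) = φ₀ e^(−kz) ⇒ φ₁/φ₂ = e^{k(z₂−z₁)} ⇒ k = ln(φ₁/φ₂)/(z₂−z₁)
k = ln(0.161/0.026) / (5.6 − 2.3) = ln(6.192) / 3.3 = 1.8233 / 3.3 = 0.5525 km⁻¹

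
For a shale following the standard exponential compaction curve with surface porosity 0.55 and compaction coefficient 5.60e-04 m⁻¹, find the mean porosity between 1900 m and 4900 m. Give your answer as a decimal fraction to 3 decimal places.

Working in km (1 km = 1000 m; c in km⁻¹ = c in m⁻¹ × 1000):
⟨n⟩ = (1/(Z₂−Z₁)) ∫ n₀ e^(−cZ) dZ = n₀·(e^(−c·Z₁) − e^(−c·Z₂)) / (c·(Z₂−Z₁))
e^(−0.56×1.9) = 0.3451; e^(−0.56×4.9) = 0.0643
⟨n⟩ = 0.55 × (0.3451 − 0.0643) / (0.56 × 3) = 0.55 × 0.1671 = 0.0919

0.092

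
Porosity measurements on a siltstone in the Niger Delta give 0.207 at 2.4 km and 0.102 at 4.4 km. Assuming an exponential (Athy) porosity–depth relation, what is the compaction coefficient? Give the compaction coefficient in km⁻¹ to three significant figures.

Athy: φ(Z) = φ₀ e^(−cZ) ⇒ φ₁/φ₂ = e^{c(Z₂−Z₁)} ⇒ c = ln(φ₁/φ₂)/(Z₂−Z₁)
c = ln(0.207/0.102) / (4.4 − 2.4) = ln(2.029) / 2 = 0.7077 / 2 = 0.3539 km⁻¹

0.354 km⁻¹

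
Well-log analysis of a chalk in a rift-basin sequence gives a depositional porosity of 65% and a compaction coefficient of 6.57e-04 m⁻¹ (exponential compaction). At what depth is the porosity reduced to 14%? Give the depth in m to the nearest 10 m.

Working in km (1 km = 1000 m; c in km⁻¹ = c in m⁻¹ × 1000):
Invert Athy's law: Z = ln(φ₀/φ) / c
Z = ln(0.65/0.14) / 0.657 = ln(4.643) / 0.657 = 1.5353 / 0.657 = 2.337 km

2340 m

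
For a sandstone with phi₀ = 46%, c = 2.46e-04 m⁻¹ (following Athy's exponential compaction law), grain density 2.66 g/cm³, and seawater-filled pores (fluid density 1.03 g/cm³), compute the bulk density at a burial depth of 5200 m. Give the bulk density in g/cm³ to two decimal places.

2.45 g/cm³

Working in km (1 km = 1000 m; c in km⁻¹ = c in m⁻¹ × 1000):
Porosity at depth: phi = 0.46·exp(−0.246×5.2) = 0.46×0.2783 = 0.1280
Bulk density: ρ_b = (1−phi)ρ_g + phi·ρ_f = 0.8720×2.66 + 0.1280×1.03
       = 2.320 + 0.132 = 2.451 g/cm³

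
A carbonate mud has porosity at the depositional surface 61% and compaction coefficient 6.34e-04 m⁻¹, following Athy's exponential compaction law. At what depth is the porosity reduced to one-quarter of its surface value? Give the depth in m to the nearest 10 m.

2190 m

Working in km (1 km = 1000 m; β in km⁻¹ = β in m⁻¹ × 1000):
φ/φ₀ = 1/4 ⇒ exp(−β·Z) = 1/4 ⇒ Z = ln(4) / β
Z = 1.3863 / 0.634 = 2.187 km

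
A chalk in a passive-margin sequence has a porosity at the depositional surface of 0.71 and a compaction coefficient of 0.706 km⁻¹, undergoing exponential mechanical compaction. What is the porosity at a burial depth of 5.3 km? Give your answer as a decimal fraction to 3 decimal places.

0.017

n = n₀·exp(−c·d) = 0.71 × exp(−0.706 × 5.3) = 0.71 × exp(−3.742)
  = 0.71 × 0.0237 = 0.0168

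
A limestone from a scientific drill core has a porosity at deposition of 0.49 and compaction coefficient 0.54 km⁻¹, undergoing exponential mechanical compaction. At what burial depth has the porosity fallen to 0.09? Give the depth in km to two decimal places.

Invert Athy's law: d = ln(φ₀/φ) / c
d = ln(0.49/0.09) / 0.54 = ln(5.444) / 0.54 = 1.6946 / 0.54 = 3.138 km

3.14 km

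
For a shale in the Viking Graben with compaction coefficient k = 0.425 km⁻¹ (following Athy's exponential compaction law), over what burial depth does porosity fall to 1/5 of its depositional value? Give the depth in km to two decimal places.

n/n₀ = 1/5 ⇒ exp(−k·d) = 1/5 ⇒ d = ln(5) / k
d = 1.6094 / 0.425 = 3.787 km

3.79 km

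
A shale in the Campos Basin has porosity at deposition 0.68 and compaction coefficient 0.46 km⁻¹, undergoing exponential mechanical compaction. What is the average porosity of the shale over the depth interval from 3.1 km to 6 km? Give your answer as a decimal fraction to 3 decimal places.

0.090

⟨n⟩ = (1/(d₂−d₁)) ∫ n₀ e^(−kd) dd = n₀·(e^(−k·d₁) − e^(−k·d₂)) / (k·(d₂−d₁))
e^(−0.46×3.1) = 0.2403; e^(−0.46×6) = 0.0633
⟨n⟩ = 0.68 × (0.2403 − 0.0633) / (0.46 × 2.9) = 0.68 × 0.1327 = 0.0902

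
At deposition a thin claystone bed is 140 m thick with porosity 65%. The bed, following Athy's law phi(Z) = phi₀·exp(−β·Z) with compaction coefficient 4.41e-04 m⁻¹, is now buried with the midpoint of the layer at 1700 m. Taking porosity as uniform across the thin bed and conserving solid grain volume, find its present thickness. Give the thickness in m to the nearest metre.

Working in km (1 km = 1000 m; β in km⁻¹ = β in m⁻¹ × 1000):
Porosity at 1.7 km: phi = 0.65·exp(−0.441×1.7) = 0.3071
Solid-volume conservation: h(1−phi) = h₀(1−phi₀) ⇒ h = h₀·(1−phi₀)/(1−phi)
h = 0.14 × (1 − 0.65)/(1 − 0.3071) = 0.14 × 0.5051 = 0.0707 km

71 m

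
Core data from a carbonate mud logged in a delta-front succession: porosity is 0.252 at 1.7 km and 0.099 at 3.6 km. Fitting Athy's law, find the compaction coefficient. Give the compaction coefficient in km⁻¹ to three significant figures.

Athy: φ(d) = φ₀ e^(−cd) ⇒ φ₁/φ₂ = e^{c(d₂−d₁)} ⇒ c = ln(φ₁/φ₂)/(d₂−d₁)
c = ln(0.252/0.099) / (3.6 − 1.7) = ln(2.545) / 1.9 = 0.9343 / 1.9 = 0.4917 km⁻¹

0.492 km⁻¹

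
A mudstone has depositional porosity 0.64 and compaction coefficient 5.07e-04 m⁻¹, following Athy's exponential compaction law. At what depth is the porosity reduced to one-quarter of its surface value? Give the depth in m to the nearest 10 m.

Working in km (1 km = 1000 m; c in km⁻¹ = c in m⁻¹ × 1000):
phi/phi₀ = 1/4 ⇒ exp(−c·Z) = 1/4 ⇒ Z = ln(4) / c
Z = 1.3863 / 0.507 = 2.734 km

2730 m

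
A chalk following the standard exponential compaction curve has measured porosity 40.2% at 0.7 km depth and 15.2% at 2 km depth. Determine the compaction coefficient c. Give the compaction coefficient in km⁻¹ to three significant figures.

Athy: n(z) = n₀ e^(−cz) ⇒ n₁/n₂ = e^{c(z₂−z₁)} ⇒ c = ln(n₁/n₂)/(z₂−z₁)
c = ln(0.402/0.152) / (2 − 0.7) = ln(2.645) / 1.3 = 0.9726 / 1.3 = 0.7481 km⁻¹

0.748 km⁻¹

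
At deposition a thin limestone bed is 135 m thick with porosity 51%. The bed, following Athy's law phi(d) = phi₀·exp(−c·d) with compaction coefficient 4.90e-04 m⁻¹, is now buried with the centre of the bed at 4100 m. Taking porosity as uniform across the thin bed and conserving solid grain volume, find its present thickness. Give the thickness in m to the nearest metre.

Working in km (1 km = 1000 m; c in km⁻¹ = c in m⁻¹ × 1000):
Porosity at 4.1 km: phi = 0.51·exp(−0.49×4.1) = 0.0684
Solid-volume conservation: h(1−phi) = h₀(1−phi₀) ⇒ h = h₀·(1−phi₀)/(1−phi)
h = 0.135 × (1 − 0.51)/(1 − 0.0684) = 0.135 × 0.5260 = 0.0710 km

71 m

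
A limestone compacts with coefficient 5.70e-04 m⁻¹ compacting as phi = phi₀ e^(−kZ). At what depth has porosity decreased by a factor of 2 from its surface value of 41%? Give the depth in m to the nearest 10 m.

1220 m

Working in km (1 km = 1000 m; k in km⁻¹ = k in m⁻¹ × 1000):
phi/phi₀ = 1/2 ⇒ exp(−k·Z) = 1/2 ⇒ Z = ln(2) / k
Z = 0.6931 / 0.57 = 1.216 km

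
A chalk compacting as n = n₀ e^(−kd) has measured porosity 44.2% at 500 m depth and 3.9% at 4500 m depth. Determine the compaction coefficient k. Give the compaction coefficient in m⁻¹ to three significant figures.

Working in km (1 km = 1000 m; k in km⁻¹ = k in m⁻¹ × 1000):
Athy: n(d) = n₀ e^(−kd) ⇒ n₁/n₂ = e^{k(d₂−d₁)} ⇒ k = ln(n₁/n₂)/(d₂−d₁)
k = ln(0.442/0.039) / (4.5 − 0.5) = ln(11.33) / 4 = 2.4277 / 4 = 0.6069 km⁻¹

0.000607 m⁻¹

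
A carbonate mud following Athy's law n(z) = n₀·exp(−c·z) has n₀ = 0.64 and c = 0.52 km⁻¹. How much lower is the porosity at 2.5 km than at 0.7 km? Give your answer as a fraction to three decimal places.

0.270

n(0.7) = 0.64·e^(−0.52×0.7) = 0.4447
n(2.5) = 0.64·e^(−0.52×2.5) = 0.1744
Δn = 0.4447 − 0.1744 = 0.2703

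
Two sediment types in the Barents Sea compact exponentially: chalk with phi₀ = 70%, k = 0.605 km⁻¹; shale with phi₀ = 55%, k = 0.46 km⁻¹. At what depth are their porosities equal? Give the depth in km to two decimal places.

1.66 km

Set phi₀ₐ e^(−kₐd) = phi₀ᵦ e^(−kᵦd) ⇒ ln(phi₀ₐ/phi₀ᵦ) = (kₐ − kᵦ)·d
d = ln(0.7/0.55) / (0.605 − 0.46) = 0.2412 / 0.145 = 1.663 km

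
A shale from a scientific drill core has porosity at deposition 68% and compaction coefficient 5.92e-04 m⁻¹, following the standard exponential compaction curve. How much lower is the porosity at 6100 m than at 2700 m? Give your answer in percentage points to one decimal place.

Working in km (1 km = 1000 m; k in km⁻¹ = k in m⁻¹ × 1000):
phi(2.7) = 0.68·e^(−0.592×2.7) = 0.1375
phi(6.1) = 0.68·e^(−0.592×6.1) = 0.0184
Δphi = 0.1375 − 0.0184 = 0.1191

11.9 percentage points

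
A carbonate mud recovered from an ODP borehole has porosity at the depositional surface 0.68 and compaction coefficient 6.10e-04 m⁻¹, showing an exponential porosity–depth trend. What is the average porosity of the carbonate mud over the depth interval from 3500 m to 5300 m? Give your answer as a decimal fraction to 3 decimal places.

0.049

Working in km (1 km = 1000 m; c in km⁻¹ = c in m⁻¹ × 1000):
⟨phi⟩ = (1/(z₂−z₁)) ∫ phi₀ e^(−cz) dz = phi₀·(e^(−c·z₁) − e^(−c·z₂)) / (c·(z₂−z₁))
e^(−0.61×3.5) = 0.1182; e^(−0.61×5.3) = 0.0394
⟨phi⟩ = 0.68 × (0.1182 − 0.0394) / (0.61 × 1.8) = 0.68 × 0.0718 = 0.0488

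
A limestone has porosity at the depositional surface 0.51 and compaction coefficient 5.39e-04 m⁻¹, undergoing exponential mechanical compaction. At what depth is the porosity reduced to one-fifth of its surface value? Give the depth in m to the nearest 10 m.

Working in km (1 km = 1000 m; c in km⁻¹ = c in m⁻¹ × 1000):
n/n₀ = 1/5 ⇒ exp(−c·z) = 1/5 ⇒ z = ln(5) / c
z = 1.6094 / 0.539 = 2.986 km

2990 m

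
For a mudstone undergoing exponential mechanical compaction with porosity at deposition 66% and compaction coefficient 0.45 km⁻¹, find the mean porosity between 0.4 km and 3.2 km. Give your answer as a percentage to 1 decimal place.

⟨φ⟩ = (1/(d₂−d₁)) ∫ φ₀ e^(−βd) dd = φ₀·(e^(−β·d₁) − e^(−β·d₂)) / (β·(d₂−d₁))
e^(−0.45×0.4) = 0.8353; e^(−0.45×3.2) = 0.2369
⟨φ⟩ = 0.66 × (0.8353 − 0.2369) / (0.45 × 2.8) = 0.66 × 0.4749 = 0.3134

31.3%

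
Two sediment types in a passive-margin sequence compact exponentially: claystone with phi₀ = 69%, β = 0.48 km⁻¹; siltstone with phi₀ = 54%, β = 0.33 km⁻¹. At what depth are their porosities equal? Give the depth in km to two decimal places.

1.63 km

Set phi₀ₐ e^(−βₐd) = phi₀ᵦ e^(−βᵦd) ⇒ ln(phi₀ₐ/phi₀ᵦ) = (βₐ − βᵦ)·d
d = ln(0.69/0.54) / (0.48 − 0.33) = 0.2451 / 0.15 = 1.634 km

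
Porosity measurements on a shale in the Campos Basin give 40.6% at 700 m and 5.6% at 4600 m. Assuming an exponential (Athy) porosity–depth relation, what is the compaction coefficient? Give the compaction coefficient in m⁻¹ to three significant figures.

Working in km (1 km = 1000 m; β in km⁻¹ = β in m⁻¹ × 1000):
Athy: phi(z) = phi₀ e^(−βz) ⇒ phi₁/phi₂ = e^{β(z₂−z₁)} ⇒ β = ln(phi₁/phi₂)/(z₂−z₁)
β = ln(0.406/0.056) / (4.6 − 0.7) = ln(7.25) / 3.9 = 1.9810 / 3.9 = 0.5079 km⁻¹

0.000508 m⁻¹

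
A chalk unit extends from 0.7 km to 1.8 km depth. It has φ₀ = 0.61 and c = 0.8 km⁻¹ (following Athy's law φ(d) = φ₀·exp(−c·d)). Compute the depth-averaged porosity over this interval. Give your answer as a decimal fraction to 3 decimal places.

⟨φ⟩ = (1/(d₂−d₁)) ∫ φ₀ e^(−cd) dd = φ₀·(e^(−c·d₁) − e^(−c·d₂)) / (c·(d₂−d₁))
e^(−0.8×0.7) = 0.5712; e^(−0.8×1.8) = 0.2369
⟨φ⟩ = 0.61 × (0.5712 − 0.2369) / (0.8 × 1.1) = 0.61 × 0.3799 = 0.2317

0.232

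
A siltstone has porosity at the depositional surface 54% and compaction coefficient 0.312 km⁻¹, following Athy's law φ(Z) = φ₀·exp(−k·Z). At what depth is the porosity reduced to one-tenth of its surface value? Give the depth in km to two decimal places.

7.38 km

φ/φ₀ = 1/10 ⇒ exp(−k·Z) = 1/10 ⇒ Z = ln(10) / k
Z = 2.3026 / 0.312 = 7.380 km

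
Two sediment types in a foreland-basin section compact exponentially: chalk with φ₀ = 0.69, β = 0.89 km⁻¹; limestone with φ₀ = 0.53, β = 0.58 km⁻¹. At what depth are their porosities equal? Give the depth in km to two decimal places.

Set φ₀ₐ e^(−βₐd) = φ₀ᵦ e^(−βᵦd) ⇒ ln(φ₀ₐ/φ₀ᵦ) = (βₐ − βᵦ)·d
d = ln(0.69/0.53) / (0.89 − 0.58) = 0.2638 / 0.31 = 0.851 km

0.85 km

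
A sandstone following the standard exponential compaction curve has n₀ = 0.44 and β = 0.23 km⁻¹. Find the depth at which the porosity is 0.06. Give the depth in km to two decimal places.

Invert Athy's law: Z = ln(n₀/n) / β
Z = ln(0.44/0.06) / 0.23 = ln(7.333) / 0.23 = 1.9924 / 0.23 = 8.663 km

8.66 km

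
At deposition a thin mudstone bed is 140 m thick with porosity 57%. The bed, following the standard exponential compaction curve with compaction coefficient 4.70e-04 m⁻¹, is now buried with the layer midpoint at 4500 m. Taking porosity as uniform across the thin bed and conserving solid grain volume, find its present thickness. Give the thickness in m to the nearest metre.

Working in km (1 km = 1000 m; k in km⁻¹ = k in m⁻¹ × 1000):
Porosity at 4.5 km: n = 0.57·exp(−0.47×4.5) = 0.0688
Solid-volume conservation: h(1−n) = h₀(1−n₀) ⇒ h = h₀·(1−n₀)/(1−n)
h = 0.14 × (1 − 0.57)/(1 − 0.0688) = 0.14 × 0.4618 = 0.0646 km

65 m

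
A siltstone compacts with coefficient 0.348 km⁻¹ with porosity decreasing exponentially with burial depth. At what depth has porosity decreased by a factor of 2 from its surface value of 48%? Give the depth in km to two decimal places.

n/n₀ = 1/2 ⇒ exp(−β·z) = 1/2 ⇒ z = ln(2) / β
z = 0.6931 / 0.348 = 1.992 km

1.99 km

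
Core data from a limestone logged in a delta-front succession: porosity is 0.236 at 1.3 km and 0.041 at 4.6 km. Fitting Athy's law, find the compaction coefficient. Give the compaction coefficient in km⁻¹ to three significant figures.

0.530 km⁻¹

Athy: φ(Z) = φ₀ e^(−βZ) ⇒ φ₁/φ₂ = e^{β(Z₂−Z₁)} ⇒ β = ln(φ₁/φ₂)/(Z₂−Z₁)
β = ln(0.236/0.041) / (4.6 − 1.3) = ln(5.756) / 3.3 = 1.7503 / 3.3 = 0.5304 km⁻¹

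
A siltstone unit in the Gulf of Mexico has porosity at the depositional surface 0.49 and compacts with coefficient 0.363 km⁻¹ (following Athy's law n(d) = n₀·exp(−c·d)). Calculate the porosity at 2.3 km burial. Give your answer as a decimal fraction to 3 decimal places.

n = n₀·exp(−c·d) = 0.49 × exp(−0.363 × 2.3) = 0.49 × exp(−0.8349)
  = 0.49 × 0.4339 = 0.2126

0.213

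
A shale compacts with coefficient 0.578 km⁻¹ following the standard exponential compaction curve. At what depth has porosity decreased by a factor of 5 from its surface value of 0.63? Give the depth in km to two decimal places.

n/n₀ = 1/5 ⇒ exp(−k·z) = 1/5 ⇒ z = ln(5) / k
z = 1.6094 / 0.578 = 2.784 km

2.78 km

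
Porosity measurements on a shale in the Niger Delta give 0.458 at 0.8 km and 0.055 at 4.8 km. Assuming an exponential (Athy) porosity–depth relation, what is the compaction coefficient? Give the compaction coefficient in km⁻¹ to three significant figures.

Athy: phi(d) = phi₀ e^(−βd) ⇒ phi₁/phi₂ = e^{β(d₂−d₁)} ⇒ β = ln(phi₁/phi₂)/(d₂−d₁)
β = ln(0.458/0.055) / (4.8 − 0.8) = ln(8.327) / 4 = 2.1195 / 4 = 0.5299 km⁻¹

0.530 km⁻¹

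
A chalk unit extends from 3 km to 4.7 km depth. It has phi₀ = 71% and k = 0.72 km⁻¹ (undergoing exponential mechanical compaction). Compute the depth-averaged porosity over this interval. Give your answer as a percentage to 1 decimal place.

4.7%

⟨phi⟩ = (1/(d₂−d₁)) ∫ phi₀ e^(−kd) dd = phi₀·(e^(−k·d₁) − e^(−k·d₂)) / (k·(d₂−d₁))
e^(−0.72×3) = 0.1153; e^(−0.72×4.7) = 0.0339
⟨phi⟩ = 0.71 × (0.1153 − 0.0339) / (0.72 × 1.7) = 0.71 × 0.0665 = 0.0472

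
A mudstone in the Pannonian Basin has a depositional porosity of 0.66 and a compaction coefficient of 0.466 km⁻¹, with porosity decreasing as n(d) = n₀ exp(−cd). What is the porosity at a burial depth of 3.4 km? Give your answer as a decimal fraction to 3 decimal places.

0.135

n = n₀·exp(−c·d) = 0.66 × exp(−0.466 × 3.4) = 0.66 × exp(−1.584)
  = 0.66 × 0.2051 = 0.1353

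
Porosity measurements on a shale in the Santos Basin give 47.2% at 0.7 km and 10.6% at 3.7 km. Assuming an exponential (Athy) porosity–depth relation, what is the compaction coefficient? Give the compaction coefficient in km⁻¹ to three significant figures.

0.498 km⁻¹

Athy: φ(d) = φ₀ e^(−cd) ⇒ φ₁/φ₂ = e^{c(d₂−d₁)} ⇒ c = ln(φ₁/φ₂)/(d₂−d₁)
c = ln(0.472/0.106) / (3.7 − 0.7) = ln(4.453) / 3 = 1.4935 / 3 = 0.4978 km⁻¹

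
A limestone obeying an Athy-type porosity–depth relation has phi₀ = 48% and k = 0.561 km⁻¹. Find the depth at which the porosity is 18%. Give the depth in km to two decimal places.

Invert Athy's law: Z = ln(phi₀/phi) / k
Z = ln(0.48/0.18) / 0.561 = ln(2.667) / 0.561 = 0.9808 / 0.561 = 1.748 km

1.75 km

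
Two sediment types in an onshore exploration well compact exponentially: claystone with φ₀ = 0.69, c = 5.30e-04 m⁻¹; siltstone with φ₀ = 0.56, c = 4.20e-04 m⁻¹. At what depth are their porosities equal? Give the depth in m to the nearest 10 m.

Working in km (1 km = 1000 m; c in km⁻¹ = c in m⁻¹ × 1000):
Set φ₀ₐ e^(−cₐZ) = φ₀ᵦ e^(−cᵦZ) ⇒ ln(φ₀ₐ/φ₀ᵦ) = (cₐ − cᵦ)·Z
Z = ln(0.69/0.56) / (0.53 − 0.42) = 0.2088 / 0.11 = 1.898 km

1900 m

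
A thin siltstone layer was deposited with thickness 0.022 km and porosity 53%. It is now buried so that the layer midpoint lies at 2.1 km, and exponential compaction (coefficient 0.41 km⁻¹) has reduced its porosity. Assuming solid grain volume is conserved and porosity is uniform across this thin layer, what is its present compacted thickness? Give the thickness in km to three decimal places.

0.013 km

Porosity at 2.1 km: φ = 0.53·exp(−0.41×2.1) = 0.2241
Solid-volume conservation: h(1−φ) = h₀(1−φ₀) ⇒ h = h₀·(1−φ₀)/(1−φ)
h = 0.022 × (1 − 0.53)/(1 − 0.2241) = 0.022 × 0.6057 = 0.0133 km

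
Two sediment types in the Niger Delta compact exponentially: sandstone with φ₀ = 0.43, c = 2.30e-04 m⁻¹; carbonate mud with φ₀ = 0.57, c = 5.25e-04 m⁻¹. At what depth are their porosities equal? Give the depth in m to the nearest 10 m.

960 m

Working in km (1 km = 1000 m; c in km⁻¹ = c in m⁻¹ × 1000):
Set φ₀ₐ e^(−cₐd) = φ₀ᵦ e^(−cᵦd) ⇒ ln(φ₀ₐ/φ₀ᵦ) = (cₐ − cᵦ)·d
d = ln(0.43/0.57) / (0.23 − 0.525) = -0.2819 / -0.295 = 0.955 km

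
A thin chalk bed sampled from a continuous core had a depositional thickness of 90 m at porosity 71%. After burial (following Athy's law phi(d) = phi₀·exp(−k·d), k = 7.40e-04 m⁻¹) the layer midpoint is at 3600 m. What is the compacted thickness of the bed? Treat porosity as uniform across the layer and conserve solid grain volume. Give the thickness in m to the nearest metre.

27 m

Working in km (1 km = 1000 m; k in km⁻¹ = k in m⁻¹ × 1000):
Porosity at 3.6 km: phi = 0.71·exp(−0.74×3.6) = 0.0495
Solid-volume conservation: h(1−phi) = h₀(1−phi₀) ⇒ h = h₀·(1−phi₀)/(1−phi)
h = 0.09 × (1 − 0.71)/(1 − 0.0495) = 0.09 × 0.3051 = 0.0275 km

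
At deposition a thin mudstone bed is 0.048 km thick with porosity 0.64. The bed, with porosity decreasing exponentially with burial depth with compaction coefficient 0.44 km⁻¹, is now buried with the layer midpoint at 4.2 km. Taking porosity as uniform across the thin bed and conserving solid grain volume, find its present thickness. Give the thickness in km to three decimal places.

0.019 km

Porosity at 4.2 km: n = 0.64·exp(−0.44×4.2) = 0.1008
Solid-volume conservation: h(1−n) = h₀(1−n₀) ⇒ h = h₀·(1−n₀)/(1−n)
h = 0.048 × (1 − 0.64)/(1 − 0.1008) = 0.048 × 0.4004 = 0.0192 km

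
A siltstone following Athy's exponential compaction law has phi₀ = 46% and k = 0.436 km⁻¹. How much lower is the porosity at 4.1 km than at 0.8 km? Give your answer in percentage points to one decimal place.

24.8 percentage points

phi(0.8) = 0.46·e^(−0.436×0.8) = 0.3245
phi(4.1) = 0.46·e^(−0.436×4.1) = 0.0770
Δphi = 0.3245 − 0.0770 = 0.2476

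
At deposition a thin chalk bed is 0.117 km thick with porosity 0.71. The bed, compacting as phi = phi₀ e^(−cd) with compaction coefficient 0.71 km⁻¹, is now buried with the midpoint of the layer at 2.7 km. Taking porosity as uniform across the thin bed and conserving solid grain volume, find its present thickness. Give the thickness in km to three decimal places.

0.038 km

Porosity at 2.7 km: phi = 0.71·exp(−0.71×2.7) = 0.1044
Solid-volume conservation: h(1−phi) = h₀(1−phi₀) ⇒ h = h₀·(1−phi₀)/(1−phi)
h = 0.117 × (1 − 0.71)/(1 − 0.1044) = 0.117 × 0.3238 = 0.0379 km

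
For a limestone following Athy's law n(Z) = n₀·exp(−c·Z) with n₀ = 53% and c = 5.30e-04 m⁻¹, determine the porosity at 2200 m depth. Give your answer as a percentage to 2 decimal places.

Working in km (1 km = 1000 m; c in km⁻¹ = c in m⁻¹ × 1000):
n = n₀·exp(−c·Z) = 0.53 × exp(−0.53 × 2.2) = 0.53 × exp(−1.166)
  = 0.53 × 0.3116 = 0.1652

16.52%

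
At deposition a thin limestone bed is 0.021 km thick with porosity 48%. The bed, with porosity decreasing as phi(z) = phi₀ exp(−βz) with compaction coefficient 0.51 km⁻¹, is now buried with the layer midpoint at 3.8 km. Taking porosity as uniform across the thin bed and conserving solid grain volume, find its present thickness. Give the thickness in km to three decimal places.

Porosity at 3.8 km: phi = 0.48·exp(−0.51×3.8) = 0.0691
Solid-volume conservation: h(1−phi) = h₀(1−phi₀) ⇒ h = h₀·(1−phi₀)/(1−phi)
h = 0.021 × (1 − 0.48)/(1 − 0.0691) = 0.021 × 0.5586 = 0.0117 km

0.012 km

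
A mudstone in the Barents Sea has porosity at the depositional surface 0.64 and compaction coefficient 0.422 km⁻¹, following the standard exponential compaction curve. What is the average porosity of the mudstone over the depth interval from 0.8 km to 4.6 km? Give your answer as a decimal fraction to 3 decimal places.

⟨phi⟩ = (1/(d₂−d₁)) ∫ phi₀ e^(−cd) dd = phi₀·(e^(−c·d₁) − e^(−c·d₂)) / (c·(d₂−d₁))
e^(−0.422×0.8) = 0.7135; e^(−0.422×4.6) = 0.1435
⟨phi⟩ = 0.64 × (0.7135 − 0.1435) / (0.422 × 3.8) = 0.64 × 0.3554 = 0.2275

0.227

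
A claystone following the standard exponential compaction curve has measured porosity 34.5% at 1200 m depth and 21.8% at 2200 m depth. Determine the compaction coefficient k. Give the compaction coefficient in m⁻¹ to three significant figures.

0.000459 m⁻¹

Working in km (1 km = 1000 m; k in km⁻¹ = k in m⁻¹ × 1000):
Athy: phi(d) = phi₀ e^(−kd) ⇒ phi₁/phi₂ = e^{k(d₂−d₁)} ⇒ k = ln(phi₁/phi₂)/(d₂−d₁)
k = ln(0.345/0.218) / (2.2 − 1.2) = ln(1.583) / 1 = 0.4590 / 1 = 0.459 km⁻¹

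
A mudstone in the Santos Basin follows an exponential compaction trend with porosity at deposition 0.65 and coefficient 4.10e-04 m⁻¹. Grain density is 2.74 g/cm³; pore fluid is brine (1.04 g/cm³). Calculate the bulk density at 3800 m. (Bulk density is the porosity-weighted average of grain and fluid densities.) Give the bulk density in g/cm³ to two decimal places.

2.51 g/cm³

Working in km (1 km = 1000 m; β in km⁻¹ = β in m⁻¹ × 1000):
Porosity at depth: phi = 0.65·exp(−0.41×3.8) = 0.65×0.2106 = 0.1369
Bulk density: ρ_b = (1−phi)ρ_g + phi·ρ_f = 0.8631×2.74 + 0.1369×1.04
       = 2.365 + 0.142 = 2.507 g/cm³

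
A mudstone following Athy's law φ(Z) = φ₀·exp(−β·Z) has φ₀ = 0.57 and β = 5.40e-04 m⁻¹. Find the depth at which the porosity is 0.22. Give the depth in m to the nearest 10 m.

1760 m

Working in km (1 km = 1000 m; β in km⁻¹ = β in m⁻¹ × 1000):
Invert Athy's law: Z = ln(φ₀/φ) / β
Z = ln(0.57/0.22) / 0.54 = ln(2.591) / 0.54 = 0.9520 / 0.54 = 1.763 km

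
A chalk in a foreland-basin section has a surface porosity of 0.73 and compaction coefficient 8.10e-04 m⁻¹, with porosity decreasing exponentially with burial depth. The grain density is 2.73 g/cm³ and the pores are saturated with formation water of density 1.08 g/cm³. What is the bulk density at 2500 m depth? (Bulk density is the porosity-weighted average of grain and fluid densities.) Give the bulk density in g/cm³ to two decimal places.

Working in km (1 km = 1000 m; k in km⁻¹ = k in m⁻¹ × 1000):
Porosity at depth: n = 0.73·exp(−0.81×2.5) = 0.73×0.1320 = 0.0964
Bulk density: ρ_b = (1−n)ρ_g + n·ρ_f = 0.9036×2.73 + 0.0964×1.08
       = 2.467 + 0.104 = 2.571 g/cm³

2.57 g/cm³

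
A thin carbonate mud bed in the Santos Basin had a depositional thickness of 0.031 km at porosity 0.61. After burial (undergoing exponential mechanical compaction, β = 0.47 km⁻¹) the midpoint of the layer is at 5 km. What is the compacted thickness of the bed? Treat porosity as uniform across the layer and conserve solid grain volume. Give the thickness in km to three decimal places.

0.013 km

Porosity at 5 km: phi = 0.61·exp(−0.47×5) = 0.0582
Solid-volume conservation: h(1−phi) = h₀(1−phi₀) ⇒ h = h₀·(1−phi₀)/(1−phi)
h = 0.031 × (1 − 0.61)/(1 − 0.0582) = 0.031 × 0.4141 = 0.0128 km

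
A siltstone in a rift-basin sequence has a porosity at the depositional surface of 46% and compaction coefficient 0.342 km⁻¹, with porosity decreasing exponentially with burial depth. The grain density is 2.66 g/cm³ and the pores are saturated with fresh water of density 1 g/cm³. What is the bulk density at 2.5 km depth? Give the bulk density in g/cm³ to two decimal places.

2.34 g/cm³

Porosity at depth: phi = 0.46·exp(−0.342×2.5) = 0.46×0.4253 = 0.1956
Bulk density: ρ_b = (1−phi)ρ_g + phi·ρ_f = 0.8044×2.66 + 0.1956×1
       = 2.140 + 0.196 = 2.335 g/cm³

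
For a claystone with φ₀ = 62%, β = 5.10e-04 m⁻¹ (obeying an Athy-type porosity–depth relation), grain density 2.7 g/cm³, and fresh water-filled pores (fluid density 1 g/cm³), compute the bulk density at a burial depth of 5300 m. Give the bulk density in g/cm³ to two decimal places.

2.63 g/cm³

Working in km (1 km = 1000 m; β in km⁻¹ = β in m⁻¹ × 1000):
Porosity at depth: φ = 0.62·exp(−0.51×5.3) = 0.62×0.0670 = 0.0415
Bulk density: ρ_b = (1−φ)ρ_g + φ·ρ_f = 0.9585×2.7 + 0.0415×1
       = 2.588 + 0.042 = 2.629 g/cm³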